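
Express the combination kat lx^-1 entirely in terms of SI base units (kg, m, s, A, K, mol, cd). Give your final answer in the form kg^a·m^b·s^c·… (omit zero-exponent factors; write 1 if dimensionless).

m²·s⁻¹·mol·cd⁻¹

kat = mol/s = s⁻¹·mol (catalytic activity).
lx = lm/m² (illuminance = luminous flux per area),
    = m⁻²·cd.
So lx⁻¹ = m²·cd⁻¹.
Combining: kat·lx⁻¹ = (s⁻¹·mol) · (m²·cd⁻¹) = m²·s⁻¹·mol·cd⁻¹.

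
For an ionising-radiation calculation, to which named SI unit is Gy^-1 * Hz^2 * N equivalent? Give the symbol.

Pa

Gy = m²·s⁻².
So Gy⁻¹ = m⁻²·s².
Hz = s⁻¹.
So Hz² = s⁻².
N = kg·m·s⁻².
Combining: Gy⁻¹·Hz²·N = (m⁻²·s²) · s⁻² · (kg·m·s⁻²) = kg·m⁻¹·s⁻².
kg·m⁻¹·s⁻² is the base-SI form of the pascal.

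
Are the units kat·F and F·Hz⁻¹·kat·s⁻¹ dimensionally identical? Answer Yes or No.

Yes

Left side:
  kat = s⁻¹·mol.
  F = kg⁻¹·m⁻²·s⁴·A².
  Combining: kat·F = (s⁻¹·mol) · (kg⁻¹·m⁻²·s⁴·A²) = kg⁻¹·m⁻²·s³·A²·mol.
Right side:
  F = C/V (capacitance = charge per voltage),
      = A·s/(kg·m²·s⁻³·A⁻¹) (substituting C and V),
      = kg⁻¹·m⁻²·s⁴·A².
  Hz = 1/s = s⁻¹ (frequency is cycles per second).
  So Hz⁻¹ = s.
  kat = mol/s = s⁻¹·mol (catalytic activity).
  Combining: F·Hz⁻¹·kat·s⁻¹ = (kg⁻¹·m⁻²·s⁴·A²) · s · (s⁻¹·mol) · s⁻¹ = kg⁻¹·m⁻²·s³·A²·mol.
Both reduce to kg⁻¹·m⁻²·s³·A²·mol.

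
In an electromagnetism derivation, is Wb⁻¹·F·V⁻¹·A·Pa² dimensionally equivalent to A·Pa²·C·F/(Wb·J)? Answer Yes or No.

Yes

Left side:
  Wb = V·s (flux: a volt is a weber per second),
      = kg·m²·s⁻²·A⁻¹.
  So Wb⁻¹ = kg⁻¹·m⁻²·s²·A.
  F = C/V (capacitance = charge per voltage),
      = A·s/(kg·m²·s⁻³·A⁻¹) (substituting C and V),
      = kg⁻¹·m⁻²·s⁴·A².
  V = W/A (potential = power per current),
      = kg·m²·s⁻³·A⁻¹.
  So V⁻¹ = kg⁻¹·m⁻²·s³·A.
  Pa = N/m² (pressure = force per area),
      = kg·m⁻¹·s⁻².
  So Pa² = kg²·m⁻²·s⁻⁴.
  Combining: Wb⁻¹·F·V⁻¹·A·Pa² = (kg⁻¹·m⁻²·s²·A) · (kg⁻¹·m⁻²·s⁴·A²) · (kg⁻¹·m⁻²·s³·A) · A · (kg²·m⁻²·s⁻⁴) = kg⁻¹·m⁻⁸·s⁵·A⁵.
Right side:
  Wb = kg·m²·s⁻²·A⁻¹.
  So Wb⁻¹ = kg⁻¹·m⁻²·s²·A.
  Pa = kg·m⁻¹·s⁻².
  So Pa² = kg²·m⁻²·s⁻⁴.
  C = s·A.
  F = kg⁻¹·m⁻²·s⁴·A².
  J = kg·m²·s⁻².
  So J⁻¹ = kg⁻¹·m⁻²·s².
  Combining: Wb⁻¹·A·Pa²·C·F·J⁻¹ = (kg⁻¹·m⁻²·s²·A) · A · (kg²·m⁻²·s⁻⁴) · (s·A) · (kg⁻¹·m⁻²·s⁴·A²) · (kg⁻¹·m⁻²·s²) = kg⁻¹·m⁻⁸·s⁵·A⁵.
Both reduce to kg⁻¹·m⁻⁸·s⁵·A⁵.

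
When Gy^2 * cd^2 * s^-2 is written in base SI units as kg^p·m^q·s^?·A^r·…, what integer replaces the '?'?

Gy = m²·s⁻².
So Gy² = m⁴·s⁻⁴.
Combining: Gy²·cd²·s⁻² = (m⁴·s⁻⁴) · cd² · s⁻² = m⁴·s⁻⁶·cd².
The exponent of s is -6.

-6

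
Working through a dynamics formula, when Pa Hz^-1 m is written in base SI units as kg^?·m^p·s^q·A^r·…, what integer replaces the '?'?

1

Pa = N/m² (pressure = force per area),
    = kg·m⁻¹·s⁻².
Hz = 1/s = s⁻¹ (frequency is cycles per second).
So Hz⁻¹ = s.
Combining: Pa·Hz⁻¹·m = (kg·m⁻¹·s⁻²) · s · m = kg·s⁻¹.
The exponent of kg is 1.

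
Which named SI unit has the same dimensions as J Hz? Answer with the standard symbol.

W

J = N·m (work = force × distance),
    = kg·m²·s⁻².
Hz = 1/s = s⁻¹ (frequency is cycles per second).
Combining: J·Hz = (kg·m²·s⁻²) · s⁻¹ = kg·m²·s⁻³.
kg·m²·s⁻³ is the base-SI form of the watt.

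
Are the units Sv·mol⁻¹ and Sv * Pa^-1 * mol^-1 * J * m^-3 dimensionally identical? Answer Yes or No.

Left side:
  Sv = J/kg (equivalent dose = energy per mass),
      = m²·s⁻².
  Combining: Sv·mol⁻¹ = (m²·s⁻²) · mol⁻¹ = m²·s⁻²·mol⁻¹.
Right side:
  Sv = J/kg (equivalent dose = energy per mass),
      = m²·s⁻².
  Pa = N/m² (pressure = force per area),
      = kg·m⁻¹·s⁻².
  So Pa⁻¹ = kg⁻¹·m·s².
  J = N·m (work = force × distance),
      = kg·m²·s⁻².
  Combining: Sv·Pa⁻¹·mol⁻¹·J·m⁻³ = (m²·s⁻²) · (kg⁻¹·m·s²) · mol⁻¹ · (kg·m²·s⁻²) · m⁻³ = m²·s⁻²·mol⁻¹.
Both reduce to m²·s⁻²·mol⁻¹.

Yes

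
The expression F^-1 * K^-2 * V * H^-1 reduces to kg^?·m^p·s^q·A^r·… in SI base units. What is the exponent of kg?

1

F = C/V (capacitance = charge per voltage),
    = A·s/(kg·m²·s⁻³·A⁻¹) (substituting C and V),
    = kg⁻¹·m⁻²·s⁴·A².
So F⁻¹ = kg·m²·s⁻⁴·A⁻².
V = W/A (potential = power per current),
    = kg·m²·s⁻³·A⁻¹.
H = Wb/A (inductance = flux per current),
    = kg·m²·s⁻²·A⁻².
So H⁻¹ = kg⁻¹·m⁻²·s²·A².
Combining: F⁻¹·K⁻²·V·H⁻¹ = (kg·m²·s⁻⁴·A⁻²) · K⁻² · (kg·m²·s⁻³·A⁻¹) · (kg⁻¹·m⁻²·s²·A²) = kg·m²·s⁻⁵·A⁻¹·K⁻².
The exponent of kg is 1.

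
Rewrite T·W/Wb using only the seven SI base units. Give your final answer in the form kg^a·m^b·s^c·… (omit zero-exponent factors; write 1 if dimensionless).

Wb = kg·m²·s⁻²·A⁻¹.
So Wb⁻¹ = kg⁻¹·m⁻²·s²·A.
T = kg·s⁻²·A⁻¹.
W = kg·m²·s⁻³.
Combining: Wb⁻¹·T·W = (kg⁻¹·m⁻²·s²·A) · (kg·s⁻²·A⁻¹) · (kg·m²·s⁻³) = kg·s⁻³.

kg·s⁻³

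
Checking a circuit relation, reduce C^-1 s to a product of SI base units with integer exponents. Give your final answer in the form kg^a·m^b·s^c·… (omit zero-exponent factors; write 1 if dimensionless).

A⁻¹

C = s·A.
So C⁻¹ = s⁻¹·A⁻¹.
Combining: C⁻¹·s = (s⁻¹·A⁻¹) · s = A⁻¹.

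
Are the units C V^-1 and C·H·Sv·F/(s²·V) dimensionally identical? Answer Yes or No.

No

Left side:
  C = A·s = s·A (charge = current × time).
  V = W/A (potential = power per current),
      = kg·m²·s⁻³·A⁻¹.
  So V⁻¹ = kg⁻¹·m⁻²·s³·A.
  Combining: C·V⁻¹ = (s·A) · (kg⁻¹·m⁻²·s³·A) = kg⁻¹·m⁻²·s⁴·A².
Right side:
  C = A·s = s·A (charge = current × time).
  H = Wb/A (inductance = flux per current),
      = kg·m²·s⁻²·A⁻².
  Sv = J/kg (equivalent dose = energy per mass),
      = m²·s⁻².
  F = C/V (capacitance = charge per voltage),
      = A·s/(kg·m²·s⁻³·A⁻¹) (substituting C and V),
      = kg⁻¹·m⁻²·s⁴·A².
  V = W/A (potential = power per current),
      = kg·m²·s⁻³·A⁻¹.
  So V⁻¹ = kg⁻¹·m⁻²·s³·A.
  Combining: s⁻²·C·H·Sv·F·V⁻¹ = s⁻² · (s·A) · (kg·m²·s⁻²·A⁻²) · (m²·s⁻²) · (kg⁻¹·m⁻²·s⁴·A²) · (kg⁻¹·m⁻²·s³·A) = kg⁻¹·s²·A².
Left is kg⁻¹·m⁻²·s⁴·A²; right is kg⁻¹·s²·A² — different.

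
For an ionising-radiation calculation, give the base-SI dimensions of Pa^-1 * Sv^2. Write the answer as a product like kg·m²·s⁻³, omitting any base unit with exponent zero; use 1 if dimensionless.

Pa = N/m² (pressure = force per area),
    = kg·m⁻¹·s⁻².
So Pa⁻¹ = kg⁻¹·m·s².
Sv = J/kg (equivalent dose = energy per mass),
    = m²·s⁻².
So Sv² = m⁴·s⁻⁴.
Combining: Pa⁻¹·Sv² = (kg⁻¹·m·s²) · (m⁴·s⁻⁴) = kg⁻¹·m⁵·s⁻².

kg⁻¹·m⁵·s⁻²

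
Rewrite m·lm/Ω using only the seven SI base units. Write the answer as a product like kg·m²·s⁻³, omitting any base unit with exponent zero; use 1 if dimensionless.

lm = cd·sr = cd (luminous flux; sr is dimensionless).
Ω = V/A (resistance = voltage per current),
    = kg·m²·s⁻³·A⁻².
So Ω⁻¹ = kg⁻¹·m⁻²·s³·A².
Combining: m·lm·Ω⁻¹ = m · cd · (kg⁻¹·m⁻²·s³·A²) = kg⁻¹·m⁻¹·s³·A²·cd.

kg⁻¹·m⁻¹·s³·A²·cd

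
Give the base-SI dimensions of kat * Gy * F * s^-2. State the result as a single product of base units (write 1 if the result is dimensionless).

kg⁻¹·s⁻¹·A²·mol

kat = s⁻¹·mol.
Gy = m²·s⁻².
F = kg⁻¹·m⁻²·s⁴·A².
Combining: kat·Gy·F·s⁻² = (s⁻¹·mol) · (m²·s⁻²) · (kg⁻¹·m⁻²·s⁴·A²) · s⁻² = kg⁻¹·s⁻¹·A²·mol.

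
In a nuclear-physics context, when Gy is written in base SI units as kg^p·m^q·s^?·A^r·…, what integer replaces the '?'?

-2

Gy = m²·s⁻².
The exponent of s is -2.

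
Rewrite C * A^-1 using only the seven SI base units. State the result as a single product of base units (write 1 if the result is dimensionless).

s

C = A·s = s·A (charge = current × time).
Combining: C·A⁻¹ = (s·A) · A⁻¹ = s.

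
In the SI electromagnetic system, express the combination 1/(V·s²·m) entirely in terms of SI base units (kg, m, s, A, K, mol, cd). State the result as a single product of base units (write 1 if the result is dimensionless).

kg⁻¹·m⁻³·s·A

V = kg·m²·s⁻³·A⁻¹.
So V⁻¹ = kg⁻¹·m⁻²·s³·A.
Combining: V⁻¹·s⁻²·m⁻¹ = (kg⁻¹·m⁻²·s³·A) · s⁻² · m⁻¹ = kg⁻¹·m⁻³·s·A.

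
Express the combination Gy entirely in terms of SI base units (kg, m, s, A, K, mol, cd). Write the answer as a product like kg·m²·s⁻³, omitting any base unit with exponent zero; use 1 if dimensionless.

Gy = m²·s⁻².

m²·s⁻²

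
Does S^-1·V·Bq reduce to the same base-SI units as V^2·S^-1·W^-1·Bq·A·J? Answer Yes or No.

No

Left side:
  S = 1/Ω (conductance is reciprocal resistance),
      = kg⁻¹·m⁻²·s³·A².
  So S⁻¹ = kg·m²·s⁻³·A⁻².
  V = W/A (potential = power per current),
      = kg·m²·s⁻³·A⁻¹.
  Bq = 1/s = s⁻¹ (activity is decays per second).
  Combining: S⁻¹·V·Bq = (kg·m²·s⁻³·A⁻²) · (kg·m²·s⁻³·A⁻¹) · s⁻¹ = kg²·m⁴·s⁻⁷·A⁻³.
Right side:
  V = W/A (potential = power per current),
      = kg·m²·s⁻³·A⁻¹.
  So V² = kg²·m⁴·s⁻⁶·A⁻².
  S = 1/Ω (conductance is reciprocal resistance),
      = kg⁻¹·m⁻²·s³·A².
  So S⁻¹ = kg·m²·s⁻³·A⁻².
  W = J/s (power = energy per time),
      = kg·m²·s⁻³.
  So W⁻¹ = kg⁻¹·m⁻²·s³.
  Bq = 1/s = s⁻¹ (activity is decays per second).
  J = N·m (work = force × distance),
      = kg·m²·s⁻².
  Combining: V²·S⁻¹·W⁻¹·Bq·A·J = (kg²·m⁴·s⁻⁶·A⁻²) · (kg·m²·s⁻³·A⁻²) · (kg⁻¹·m⁻²·s³) · s⁻¹ · A · (kg·m²·s⁻²) = kg³·m⁶·s⁻⁹·A⁻³.
Left is kg²·m⁴·s⁻⁷·A⁻³; right is kg³·m⁶·s⁻⁹·A⁻³ — different.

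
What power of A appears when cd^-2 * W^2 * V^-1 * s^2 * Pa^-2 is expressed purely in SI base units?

1

W = J/s (power = energy per time),
    = kg·m²·s⁻³.
So W² = kg²·m⁴·s⁻⁶.
V = W/A (potential = power per current),
    = kg·m²·s⁻³·A⁻¹.
So V⁻¹ = kg⁻¹·m⁻²·s³·A.
Pa = N/m² (pressure = force per area),
    = kg·m⁻¹·s⁻².
So Pa⁻² = kg⁻²·m²·s⁴.
Combining: cd⁻²·W²·V⁻¹·s²·Pa⁻² = cd⁻² · (kg²·m⁴·s⁻⁶) · (kg⁻¹·m⁻²·s³·A) · s² · (kg⁻²·m²·s⁴) = kg⁻¹·m⁴·s³·A·cd⁻².
The exponent of A is 1.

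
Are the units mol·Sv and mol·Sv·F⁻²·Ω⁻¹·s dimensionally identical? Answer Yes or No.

Left side:
  Sv = m²·s⁻².
  Combining: mol·Sv = mol · (m²·s⁻²) = m²·s⁻²·mol.
Right side:
  Sv = J/kg (equivalent dose = energy per mass),
      = m²·s⁻².
  F = C/V (capacitance = charge per voltage),
      = A·s/(kg·m²·s⁻³·A⁻¹) (substituting C and V),
      = kg⁻¹·m⁻²·s⁴·A².
  So F⁻² = kg²·m⁴·s⁻⁸·A⁻⁴.
  Ω = V/A (resistance = voltage per current),
      = kg·m²·s⁻³·A⁻².
  So Ω⁻¹ = kg⁻¹·m⁻²·s³·A².
  Combining: mol·Sv·F⁻²·Ω⁻¹·s = mol · (m²·s⁻²) · (kg²·m⁴·s⁻⁸·A⁻⁴) · (kg⁻¹·m⁻²·s³·A²) · s = kg·m⁴·s⁻⁶·A⁻²·mol.
Left is m²·s⁻²·mol; right is kg·m⁴·s⁻⁶·A⁻²·mol — different.

No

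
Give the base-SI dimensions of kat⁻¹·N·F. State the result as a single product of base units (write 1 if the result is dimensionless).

m⁻¹·s³·A²·mol⁻¹

kat = mol/s = s⁻¹·mol (catalytic activity).
So kat⁻¹ = s·mol⁻¹.
N = kg·m/s² = kg·m·s⁻² (force = mass × acceleration).
F = C/V (capacitance = charge per voltage),
    = A·s/(kg·m²·s⁻³·A⁻¹) (substituting C and V),
    = kg⁻¹·m⁻²·s⁴·A².
Combining: kat⁻¹·N·F = (s·mol⁻¹) · (kg·m·s⁻²) · (kg⁻¹·m⁻²·s⁴·A²) = m⁻¹·s³·A²·mol⁻¹.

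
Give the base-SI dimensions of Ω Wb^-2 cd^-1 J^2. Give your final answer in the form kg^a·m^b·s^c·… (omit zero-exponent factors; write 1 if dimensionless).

Ω = V/A (resistance = voltage per current),
    = kg·m²·s⁻³·A⁻².
Wb = V·s (flux: a volt is a weber per second),
    = kg·m²·s⁻²·A⁻¹.
So Wb⁻² = kg⁻²·m⁻⁴·s⁴·A².
J = N·m (work = force × distance),
    = kg·m²·s⁻².
So J² = kg²·m⁴·s⁻⁴.
Combining: Ω·Wb⁻²·cd⁻¹·J² = (kg·m²·s⁻³·A⁻²) · (kg⁻²·m⁻⁴·s⁴·A²) · cd⁻¹ · (kg²·m⁴·s⁻⁴) = kg·m²·s⁻³·cd⁻¹.

kg·m²·s⁻³·cd⁻¹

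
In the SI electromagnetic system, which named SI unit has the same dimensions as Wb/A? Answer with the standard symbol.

H

Wb = kg·m²·s⁻²·A⁻¹.
Combining: Wb·A⁻¹ = (kg·m²·s⁻²·A⁻¹) · A⁻¹ = kg·m²·s⁻²·A⁻².
kg·m²·s⁻²·A⁻² is the base-SI form of the henry.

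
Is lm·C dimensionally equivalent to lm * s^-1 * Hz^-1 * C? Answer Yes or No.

Yes

Left side:
  lm = cd·sr = cd (luminous flux; sr is dimensionless).
  C = A·s = s·A (charge = current × time).
  Combining: lm·C = cd · (s·A) = s·A·cd.
Right side:
  lm = cd·sr = cd (luminous flux; sr is dimensionless).
  Hz = 1/s = s⁻¹ (frequency is cycles per second).
  So Hz⁻¹ = s.
  C = A·s = s·A (charge = current × time).
  Combining: lm·s⁻¹·Hz⁻¹·C = cd · s⁻¹ · s · (s·A) = s·A·cd.
Both reduce to s·A·cd.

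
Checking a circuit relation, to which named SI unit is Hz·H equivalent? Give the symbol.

Ω

Hz = s⁻¹.
H = kg·m²·s⁻²·A⁻².
Combining: Hz·H = s⁻¹ · (kg·m²·s⁻²·A⁻²) = kg·m²·s⁻³·A⁻².
kg·m²·s⁻³·A⁻² is the base-SI form of the ohm.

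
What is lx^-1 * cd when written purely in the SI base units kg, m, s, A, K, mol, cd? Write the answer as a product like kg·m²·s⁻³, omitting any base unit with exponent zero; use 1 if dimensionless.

lx = lm/m² (illuminance = luminous flux per area),
    = m⁻²·cd.
So lx⁻¹ = m²·cd⁻¹.
Combining: lx⁻¹·cd = (m²·cd⁻¹) · cd = m².

m²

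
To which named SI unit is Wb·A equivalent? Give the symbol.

J

Wb = V·s (flux: a volt is a weber per second),
    = kg·m²·s⁻²·A⁻¹.
Combining: Wb·A = (kg·m²·s⁻²·A⁻¹) · A = kg·m²·s⁻².
kg·m²·s⁻² is the base-SI form of the joule.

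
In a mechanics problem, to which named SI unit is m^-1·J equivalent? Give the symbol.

N

J = N·m (work = force × distance),
    = kg·m²·s⁻².
Combining: m⁻¹·J = m⁻¹ · (kg·m²·s⁻²) = kg·m·s⁻².
kg·m·s⁻² is the base-SI form of the newton.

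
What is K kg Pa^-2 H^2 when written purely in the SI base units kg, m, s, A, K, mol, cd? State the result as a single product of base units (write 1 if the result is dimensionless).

Pa = kg·m⁻¹·s⁻².
So Pa⁻² = kg⁻²·m²·s⁴.
H = kg·m²·s⁻²·A⁻².
So H² = kg²·m⁴·s⁻⁴·A⁻⁴.
Combining: K·kg·Pa⁻²·H² = K · kg · (kg⁻²·m²·s⁴) · (kg²·m⁴·s⁻⁴·A⁻⁴) = kg·m⁶·A⁻⁴·K.

kg·m⁶·A⁻⁴·K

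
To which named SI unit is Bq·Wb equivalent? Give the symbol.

Bq = 1/s = s⁻¹ (activity is decays per second).
Wb = V·s (flux: a volt is a weber per second),
    = kg·m²·s⁻²·A⁻¹.
Combining: Bq·Wb = s⁻¹ · (kg·m²·s⁻²·A⁻¹) = kg·m²·s⁻³·A⁻¹.
kg·m²·s⁻³·A⁻¹ is the base-SI form of the volt.

V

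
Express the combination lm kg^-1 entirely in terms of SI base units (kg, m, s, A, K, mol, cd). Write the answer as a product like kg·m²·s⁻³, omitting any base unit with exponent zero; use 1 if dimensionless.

lm = cd.
Combining: lm·kg⁻¹ = cd · kg⁻¹ = kg⁻¹·cd.

kg⁻¹·cd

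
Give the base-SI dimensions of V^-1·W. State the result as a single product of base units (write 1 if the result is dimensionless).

A

V = W/A (potential = power per current),
    = kg·m²·s⁻³·A⁻¹.
So V⁻¹ = kg⁻¹·m⁻²·s³·A.
W = J/s (power = energy per time),
    = kg·m²·s⁻³.
Combining: V⁻¹·W = (kg⁻¹·m⁻²·s³·A) · (kg·m²·s⁻³) = A.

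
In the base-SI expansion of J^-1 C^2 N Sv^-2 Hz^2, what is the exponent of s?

J = N·m (work = force × distance),
    = kg·m²·s⁻².
So J⁻¹ = kg⁻¹·m⁻²·s².
C = A·s = s·A (charge = current × time).
So C² = s²·A².
N = kg·m/s² = kg·m·s⁻² (force = mass × acceleration).
Sv = J/kg (equivalent dose = energy per mass),
    = m²·s⁻².
So Sv⁻² = m⁻⁴·s⁴.
Hz = 1/s = s⁻¹ (frequency is cycles per second).
So Hz² = s⁻².
Combining: J⁻¹·C²·N·Sv⁻²·Hz² = (kg⁻¹·m⁻²·s²) · (s²·A²) · (kg·m·s⁻²) · (m⁻⁴·s⁴) · s⁻² = m⁻⁵·s⁴·A².
The exponent of s is 4.

4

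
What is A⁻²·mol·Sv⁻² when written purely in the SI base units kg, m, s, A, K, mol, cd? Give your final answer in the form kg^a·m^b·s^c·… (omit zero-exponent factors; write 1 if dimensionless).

Sv = J/kg (equivalent dose = energy per mass),
    = m²·s⁻².
So Sv⁻² = m⁻⁴·s⁴.
Combining: A⁻²·mol·Sv⁻² = A⁻² · mol · (m⁻⁴·s⁴) = m⁻⁴·s⁴·A⁻²·mol.

m⁻⁴·s⁴·A⁻²·mol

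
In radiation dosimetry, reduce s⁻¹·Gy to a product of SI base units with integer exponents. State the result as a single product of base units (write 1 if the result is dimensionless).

Gy = J/kg (absorbed dose = energy per mass),
    = m²·s⁻².
Combining: s⁻¹·Gy = s⁻¹ · (m²·s⁻²) = m²·s⁻³.

m²·s⁻³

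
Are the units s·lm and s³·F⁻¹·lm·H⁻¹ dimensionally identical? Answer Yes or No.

Left side:
  lm = cd·sr = cd (luminous flux; sr is dimensionless).
  Combining: s·lm = s · cd = s·cd.
Right side:
  F = kg⁻¹·m⁻²·s⁴·A².
  So F⁻¹ = kg·m²·s⁻⁴·A⁻².
  lm = cd.
  H = kg·m²·s⁻²·A⁻².
  So H⁻¹ = kg⁻¹·m⁻²·s²·A².
  Combining: s³·F⁻¹·lm·H⁻¹ = s³ · (kg·m²·s⁻⁴·A⁻²) · cd · (kg⁻¹·m⁻²·s²·A²) = s·cd.
Both reduce to s·cd.

Yes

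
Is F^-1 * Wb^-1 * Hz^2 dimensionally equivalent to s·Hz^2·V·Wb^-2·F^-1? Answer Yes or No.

Left side:
  F = C/V (capacitance = charge per voltage),
      = A·s/(kg·m²·s⁻³·A⁻¹) (substituting C and V),
      = kg⁻¹·m⁻²·s⁴·A².
  So F⁻¹ = kg·m²·s⁻⁴·A⁻².
  Wb = V·s (flux: a volt is a weber per second),
      = kg·m²·s⁻²·A⁻¹.
  So Wb⁻¹ = kg⁻¹·m⁻²·s²·A.
  Hz = 1/s = s⁻¹ (frequency is cycles per second).
  So Hz² = s⁻².
  Combining: F⁻¹·Wb⁻¹·Hz² = (kg·m²·s⁻⁴·A⁻²) · (kg⁻¹·m⁻²·s²·A) · s⁻² = s⁻⁴·A⁻¹.
Right side:
  Hz = s⁻¹.
  So Hz² = s⁻².
  V = kg·m²·s⁻³·A⁻¹.
  Wb = kg·m²·s⁻²·A⁻¹.
  So Wb⁻² = kg⁻²·m⁻⁴·s⁴·A².
  F = kg⁻¹·m⁻²·s⁴·A².
  So F⁻¹ = kg·m²·s⁻⁴·A⁻².
  Combining: s·Hz²·V·Wb⁻²·F⁻¹ = s · s⁻² · (kg·m²·s⁻³·A⁻¹) · (kg⁻²·m⁻⁴·s⁴·A²) · (kg·m²·s⁻⁴·A⁻²) = s⁻⁴·A⁻¹.
Both reduce to s⁻⁴·A⁻¹.

Yes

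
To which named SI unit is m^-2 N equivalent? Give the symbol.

Pa

N = kg·m·s⁻².
Combining: m⁻²·N = m⁻² · (kg·m·s⁻²) = kg·m⁻¹·s⁻².
kg·m⁻¹·s⁻² is the base-SI form of the pascal.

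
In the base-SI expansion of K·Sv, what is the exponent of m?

2

Sv = J/kg (equivalent dose = energy per mass),
    = m²·s⁻².
Combining: K·Sv = K · (m²·s⁻²) = m²·s⁻²·K.
The exponent of m is 2.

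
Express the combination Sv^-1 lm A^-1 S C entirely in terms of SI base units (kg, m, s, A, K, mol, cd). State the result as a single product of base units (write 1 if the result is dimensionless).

Sv = J/kg (equivalent dose = energy per mass),
    = m²·s⁻².
So Sv⁻¹ = m⁻²·s².
lm = cd·sr = cd (luminous flux; sr is dimensionless).
S = 1/Ω (conductance is reciprocal resistance),
    = kg⁻¹·m⁻²·s³·A².
C = A·s = s·A (charge = current × time).
Combining: Sv⁻¹·lm·A⁻¹·S·C = (m⁻²·s²) · cd · A⁻¹ · (kg⁻¹·m⁻²·s³·A²) · (s·A) = kg⁻¹·m⁻⁴·s⁶·A²·cd.

kg⁻¹·m⁻⁴·s⁶·A²·cd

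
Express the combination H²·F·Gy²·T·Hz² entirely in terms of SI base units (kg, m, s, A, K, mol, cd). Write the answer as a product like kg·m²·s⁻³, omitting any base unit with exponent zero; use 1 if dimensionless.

H = kg·m²·s⁻²·A⁻².
So H² = kg²·m⁴·s⁻⁴·A⁻⁴.
F = kg⁻¹·m⁻²·s⁴·A².
Gy = m²·s⁻².
So Gy² = m⁴·s⁻⁴.
T = kg·s⁻²·A⁻¹.
Hz = s⁻¹.
So Hz² = s⁻².
Combining: H²·F·Gy²·T·Hz² = (kg²·m⁴·s⁻⁴·A⁻⁴) · (kg⁻¹·m⁻²·s⁴·A²) · (m⁴·s⁻⁴) · (kg·s⁻²·A⁻¹) · s⁻² = kg²·m⁶·s⁻⁸·A⁻³.

kg²·m⁶·s⁻⁸·A⁻³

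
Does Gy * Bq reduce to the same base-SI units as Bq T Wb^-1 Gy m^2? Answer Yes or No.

Left side:
  Gy = J/kg (absorbed dose = energy per mass),
      = m²·s⁻².
  Bq = 1/s = s⁻¹ (activity is decays per second).
  Combining: Gy·Bq = (m²·s⁻²) · s⁻¹ = m²·s⁻³.
Right side:
  Bq = s⁻¹.
  T = kg·s⁻²·A⁻¹.
  Wb = kg·m²·s⁻²·A⁻¹.
  So Wb⁻¹ = kg⁻¹·m⁻²·s²·A.
  Gy = m²·s⁻².
  Combining: Bq·T·Wb⁻¹·Gy·m² = s⁻¹ · (kg·s⁻²·A⁻¹) · (kg⁻¹·m⁻²·s²·A) · (m²·s⁻²) · m² = m²·s⁻³.
Both reduce to m²·s⁻³.

Yes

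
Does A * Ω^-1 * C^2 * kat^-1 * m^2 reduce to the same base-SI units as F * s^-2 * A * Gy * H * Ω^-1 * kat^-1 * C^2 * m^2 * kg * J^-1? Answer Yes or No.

Left side:
  Ω = V/A (resistance = voltage per current),
      = kg·m²·s⁻³·A⁻².
  So Ω⁻¹ = kg⁻¹·m⁻²·s³·A².
  C = A·s = s·A (charge = current × time).
  So C² = s²·A².
  kat = mol/s = s⁻¹·mol (catalytic activity).
  So kat⁻¹ = s·mol⁻¹.
  Combining: A·Ω⁻¹·C²·kat⁻¹·m² = A · (kg⁻¹·m⁻²·s³·A²) · (s²·A²) · (s·mol⁻¹) · m² = kg⁻¹·s⁶·A⁵·mol⁻¹.
Right side:
  F = kg⁻¹·m⁻²·s⁴·A².
  Gy = m²·s⁻².
  H = kg·m²·s⁻²·A⁻².
  Ω = kg·m²·s⁻³·A⁻².
  So Ω⁻¹ = kg⁻¹·m⁻²·s³·A².
  kat = s⁻¹·mol.
  So kat⁻¹ = s·mol⁻¹.
  C = s·A.
  So C² = s²·A².
  J = kg·m²·s⁻².
  So J⁻¹ = kg⁻¹·m⁻²·s².
  Combining: F·s⁻²·A·Gy·H·Ω⁻¹·kat⁻¹·C²·m²·kg·J⁻¹ = (kg⁻¹·m⁻²·s⁴·A²) · s⁻² · A · (m²·s⁻²) · (kg·m²·s⁻²·A⁻²) · (kg⁻¹·m⁻²·s³·A²) · (s·mol⁻¹) · (s²·A²) · m² · kg · (kg⁻¹·m⁻²·s²) = kg⁻¹·s⁶·A⁵·mol⁻¹.
Both reduce to kg⁻¹·s⁶·A⁵·mol⁻¹.

Yes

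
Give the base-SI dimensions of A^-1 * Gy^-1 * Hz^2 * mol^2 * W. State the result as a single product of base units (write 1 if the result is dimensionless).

Gy = J/kg (absorbed dose = energy per mass),
    = m²·s⁻².
So Gy⁻¹ = m⁻²·s².
Hz = 1/s = s⁻¹ (frequency is cycles per second).
So Hz² = s⁻².
W = J/s (power = energy per time),
    = kg·m²·s⁻³.
Combining: A⁻¹·Gy⁻¹·Hz²·mol²·W = A⁻¹ · (m⁻²·s²) · s⁻² · mol² · (kg·m²·s⁻³) = kg·s⁻³·A⁻¹·mol².

kg·s⁻³·A⁻¹·mol²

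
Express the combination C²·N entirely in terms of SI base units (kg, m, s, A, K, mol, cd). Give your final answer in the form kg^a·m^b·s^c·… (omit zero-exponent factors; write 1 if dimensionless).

C = A·s = s·A (charge = current × time).
So C² = s²·A².
N = kg·m/s² = kg·m·s⁻² (force = mass × acceleration).
Combining: C²·N = (s²·A²) · (kg·m·s⁻²) = kg·m·A².

kg·m·A²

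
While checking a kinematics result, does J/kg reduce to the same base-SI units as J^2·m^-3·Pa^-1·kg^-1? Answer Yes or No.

Yes

Left side:
  J = N·m (work = force × distance),
      = kg·m²·s⁻².
  Combining: J·kg⁻¹ = (kg·m²·s⁻²) · kg⁻¹ = m²·s⁻².
Right side:
  J = N·m (work = force × distance),
      = kg·m²·s⁻².
  So J² = kg²·m⁴·s⁻⁴.
  Pa = N/m² (pressure = force per area),
      = kg·m⁻¹·s⁻².
  So Pa⁻¹ = kg⁻¹·m·s².
  Combining: J²·m⁻³·Pa⁻¹·kg⁻¹ = (kg²·m⁴·s⁻⁴) · m⁻³ · (kg⁻¹·m·s²) · kg⁻¹ = m²·s⁻².
Both reduce to m²·s⁻².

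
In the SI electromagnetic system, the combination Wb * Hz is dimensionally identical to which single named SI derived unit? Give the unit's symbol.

V

Wb = kg·m²·s⁻²·A⁻¹.
Hz = s⁻¹.
Combining: Wb·Hz = (kg·m²·s⁻²·A⁻¹) · s⁻¹ = kg·m²·s⁻³·A⁻¹.
kg·m²·s⁻³·A⁻¹ is the base-SI form of the volt.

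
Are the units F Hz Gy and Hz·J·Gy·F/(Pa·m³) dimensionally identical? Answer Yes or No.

Left side:
  F = kg⁻¹·m⁻²·s⁴·A².
  Hz = s⁻¹.
  Gy = m²·s⁻².
  Combining: F·Hz·Gy = (kg⁻¹·m⁻²·s⁴·A²) · s⁻¹ · (m²·s⁻²) = kg⁻¹·s·A².
Right side:
  Hz = s⁻¹.
  J = kg·m²·s⁻².
  Pa = kg·m⁻¹·s⁻².
  So Pa⁻¹ = kg⁻¹·m·s².
  Gy = m²·s⁻².
  F = kg⁻¹·m⁻²·s⁴·A².
  Combining: Hz·J·Pa⁻¹·Gy·F·m⁻³ = s⁻¹ · (kg·m²·s⁻²) · (kg⁻¹·m·s²) · (m²·s⁻²) · (kg⁻¹·m⁻²·s⁴·A²) · m⁻³ = kg⁻¹·s·A².
Both reduce to kg⁻¹·s·A².

Yes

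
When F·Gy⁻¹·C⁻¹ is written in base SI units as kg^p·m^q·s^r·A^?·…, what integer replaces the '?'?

1

F = C/V (capacitance = charge per voltage),
    = A·s/(kg·m²·s⁻³·A⁻¹) (substituting C and V),
    = kg⁻¹·m⁻²·s⁴·A².
Gy = J/kg (absorbed dose = energy per mass),
    = m²·s⁻².
So Gy⁻¹ = m⁻²·s².
C = A·s = s·A (charge = current × time).
So C⁻¹ = s⁻¹·A⁻¹.
Combining: F·Gy⁻¹·C⁻¹ = (kg⁻¹·m⁻²·s⁴·A²) · (m⁻²·s²) · (s⁻¹·A⁻¹) = kg⁻¹·m⁻⁴·s⁵·A.
The exponent of A is 1.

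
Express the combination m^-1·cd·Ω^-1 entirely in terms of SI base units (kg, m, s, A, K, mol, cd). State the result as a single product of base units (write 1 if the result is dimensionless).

Ω = V/A (resistance = voltage per current),
    = kg·m²·s⁻³·A⁻².
So Ω⁻¹ = kg⁻¹·m⁻²·s³·A².
Combining: m⁻¹·cd·Ω⁻¹ = m⁻¹ · cd · (kg⁻¹·m⁻²·s³·A²) = kg⁻¹·m⁻³·s³·A²·cd.

kg⁻¹·m⁻³·s³·A²·cd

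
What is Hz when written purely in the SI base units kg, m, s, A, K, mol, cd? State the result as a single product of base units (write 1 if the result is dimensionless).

s⁻¹

Hz = 1/s = s⁻¹ (frequency is cycles per second).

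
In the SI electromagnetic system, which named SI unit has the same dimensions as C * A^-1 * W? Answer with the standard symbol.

C = A·s = s·A (charge = current × time).
W = J/s (power = energy per time),
    = kg·m²·s⁻³.
Combining: C·A⁻¹·W = (s·A) · A⁻¹ · (kg·m²·s⁻³) = kg·m²·s⁻².
kg·m²·s⁻² is the base-SI form of the joule.

J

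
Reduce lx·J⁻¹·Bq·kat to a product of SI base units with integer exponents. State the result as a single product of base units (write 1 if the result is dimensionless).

lx = lm/m² (illuminance = luminous flux per area),
    = m⁻²·cd.
J = N·m (work = force × distance),
    = kg·m²·s⁻².
So J⁻¹ = kg⁻¹·m⁻²·s².
Bq = 1/s = s⁻¹ (activity is decays per second).
kat = mol/s = s⁻¹·mol (catalytic activity).
Combining: lx·J⁻¹·Bq·kat = (m⁻²·cd) · (kg⁻¹·m⁻²·s²) · s⁻¹ · (s⁻¹·mol) = kg⁻¹·m⁻⁴·mol·cd.

kg⁻¹·m⁻⁴·mol·cd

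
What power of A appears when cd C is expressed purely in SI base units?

1

C = A·s = s·A (charge = current × time).
Combining: cd·C = cd · (s·A) = s·A·cd.
The exponent of A is 1.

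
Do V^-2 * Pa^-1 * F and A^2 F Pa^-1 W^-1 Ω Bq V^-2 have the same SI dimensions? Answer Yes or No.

Left side:
  V = W/A (potential = power per current),
      = kg·m²·s⁻³·A⁻¹.
  So V⁻² = kg⁻²·m⁻⁴·s⁶·A².
  Pa = N/m² (pressure = force per area),
      = kg·m⁻¹·s⁻².
  So Pa⁻¹ = kg⁻¹·m·s².
  F = C/V (capacitance = charge per voltage),
      = A·s/(kg·m²·s⁻³·A⁻¹) (substituting C and V),
      = kg⁻¹·m⁻²·s⁴·A².
  Combining: V⁻²·Pa⁻¹·F = (kg⁻²·m⁻⁴·s⁶·A²) · (kg⁻¹·m·s²) · (kg⁻¹·m⁻²·s⁴·A²) = kg⁻⁴·m⁻⁵·s¹²·A⁴.
Right side:
  F = kg⁻¹·m⁻²·s⁴·A².
  Pa = kg·m⁻¹·s⁻².
  So Pa⁻¹ = kg⁻¹·m·s².
  W = kg·m²·s⁻³.
  So W⁻¹ = kg⁻¹·m⁻²·s³.
  Ω = kg·m²·s⁻³·A⁻².
  Bq = s⁻¹.
  V = kg·m²·s⁻³·A⁻¹.
  So V⁻² = kg⁻²·m⁻⁴·s⁶·A².
  Combining: A²·F·Pa⁻¹·W⁻¹·Ω·Bq·V⁻² = A² · (kg⁻¹·m⁻²·s⁴·A²) · (kg⁻¹·m·s²) · (kg⁻¹·m⁻²·s³) · (kg·m²·s⁻³·A⁻²) · s⁻¹ · (kg⁻²·m⁻⁴·s⁶·A²) = kg⁻⁴·m⁻⁵·s¹¹·A⁴.
Left is kg⁻⁴·m⁻⁵·s¹²·A⁴; right is kg⁻⁴·m⁻⁵·s¹¹·A⁴ — different.

No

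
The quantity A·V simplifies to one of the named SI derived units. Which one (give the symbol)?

V = W/A (potential = power per current),
    = kg·m²·s⁻³·A⁻¹.
Combining: A·V = A · (kg·m²·s⁻³·A⁻¹) = kg·m²·s⁻³.
kg·m²·s⁻³ is the base-SI form of the watt.

W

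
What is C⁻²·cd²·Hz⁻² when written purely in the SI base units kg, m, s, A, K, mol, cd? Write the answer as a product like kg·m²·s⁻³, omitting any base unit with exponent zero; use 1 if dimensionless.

C = A·s = s·A (charge = current × time).
So C⁻² = s⁻²·A⁻².
Hz = 1/s = s⁻¹ (frequency is cycles per second).
So Hz⁻² = s².
Combining: C⁻²·cd²·Hz⁻² = (s⁻²·A⁻²) · cd² · s² = A⁻²·cd².

A⁻²·cd²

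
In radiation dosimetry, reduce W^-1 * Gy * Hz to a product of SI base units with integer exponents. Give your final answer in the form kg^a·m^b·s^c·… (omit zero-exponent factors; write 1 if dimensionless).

W = J/s (power = energy per time),
    = kg·m²·s⁻³.
So W⁻¹ = kg⁻¹·m⁻²·s³.
Gy = J/kg (absorbed dose = energy per mass),
    = m²·s⁻².
Hz = 1/s = s⁻¹ (frequency is cycles per second).
Combining: W⁻¹·Gy·Hz = (kg⁻¹·m⁻²·s³) · (m²·s⁻²) · s⁻¹ = kg⁻¹.

kg⁻¹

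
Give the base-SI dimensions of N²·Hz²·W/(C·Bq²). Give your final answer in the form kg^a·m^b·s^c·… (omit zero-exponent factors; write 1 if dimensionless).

C = s·A.
So C⁻¹ = s⁻¹·A⁻¹.
N = kg·m·s⁻².
So N² = kg²·m²·s⁻⁴.
Bq = s⁻¹.
So Bq⁻² = s².
Hz = s⁻¹.
So Hz² = s⁻².
W = kg·m²·s⁻³.
Combining: C⁻¹·N²·Bq⁻²·Hz²·W = (s⁻¹·A⁻¹) · (kg²·m²·s⁻⁴) · s² · s⁻² · (kg·m²·s⁻³) = kg³·m⁴·s⁻⁸·A⁻¹.

kg³·m⁴·s⁻⁸·A⁻¹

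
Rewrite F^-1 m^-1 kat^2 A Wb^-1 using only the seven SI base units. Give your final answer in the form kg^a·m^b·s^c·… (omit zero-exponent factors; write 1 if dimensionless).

m⁻¹·s⁻⁴·mol²

F = C/V (capacitance = charge per voltage),
    = A·s/(kg·m²·s⁻³·A⁻¹) (substituting C and V),
    = kg⁻¹·m⁻²·s⁴·A².
So F⁻¹ = kg·m²·s⁻⁴·A⁻².
kat = mol/s = s⁻¹·mol (catalytic activity).
So kat² = s⁻²·mol².
Wb = V·s (flux: a volt is a weber per second),
    = kg·m²·s⁻²·A⁻¹.
So Wb⁻¹ = kg⁻¹·m⁻²·s²·A.
Combining: F⁻¹·m⁻¹·kat²·A·Wb⁻¹ = (kg·m²·s⁻⁴·A⁻²) · m⁻¹ · (s⁻²·mol²) · A · (kg⁻¹·m⁻²·s²·A) = m⁻¹·s⁻⁴·mol².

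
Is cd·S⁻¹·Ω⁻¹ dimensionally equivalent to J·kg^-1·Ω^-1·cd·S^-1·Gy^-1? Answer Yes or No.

Yes

Left side:
  S = kg⁻¹·m⁻²·s³·A².
  So S⁻¹ = kg·m²·s⁻³·A⁻².
  Ω = kg·m²·s⁻³·A⁻².
  So Ω⁻¹ = kg⁻¹·m⁻²·s³·A².
  Combining: cd·S⁻¹·Ω⁻¹ = cd · (kg·m²·s⁻³·A⁻²) · (kg⁻¹·m⁻²·s³·A²) = cd.
Right side:
  J = kg·m²·s⁻².
  Ω = kg·m²·s⁻³·A⁻².
  So Ω⁻¹ = kg⁻¹·m⁻²·s³·A².
  S = kg⁻¹·m⁻²·s³·A².
  So S⁻¹ = kg·m²·s⁻³·A⁻².
  Gy = m²·s⁻².
  So Gy⁻¹ = m⁻²·s².
  Combining: J·kg⁻¹·Ω⁻¹·cd·S⁻¹·Gy⁻¹ = (kg·m²·s⁻²) · kg⁻¹ · (kg⁻¹·m⁻²·s³·A²) · cd · (kg·m²·s⁻³·A⁻²) · (m⁻²·s²) = cd.
Both reduce to cd.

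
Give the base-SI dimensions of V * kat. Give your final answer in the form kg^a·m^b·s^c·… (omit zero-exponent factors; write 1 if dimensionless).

kg·m²·s⁻⁴·A⁻¹·mol

V = W/A (potential = power per current),
    = kg·m²·s⁻³·A⁻¹.
kat = mol/s = s⁻¹·mol (catalytic activity).
Combining: V·kat = (kg·m²·s⁻³·A⁻¹) · (s⁻¹·mol) = kg·m²·s⁻⁴·A⁻¹·mol.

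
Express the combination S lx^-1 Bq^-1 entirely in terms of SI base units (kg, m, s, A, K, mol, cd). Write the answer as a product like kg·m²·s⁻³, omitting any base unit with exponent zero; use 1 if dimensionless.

S = kg⁻¹·m⁻²·s³·A².
lx = m⁻²·cd.
So lx⁻¹ = m²·cd⁻¹.
Bq = s⁻¹.
So Bq⁻¹ = s.
Combining: S·lx⁻¹·Bq⁻¹ = (kg⁻¹·m⁻²·s³·A²) · (m²·cd⁻¹) · s = kg⁻¹·s⁴·A²·cd⁻¹.

kg⁻¹·s⁴·A²·cd⁻¹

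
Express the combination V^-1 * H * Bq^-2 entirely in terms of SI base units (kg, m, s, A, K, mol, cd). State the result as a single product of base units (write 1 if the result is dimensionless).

s³·A⁻¹

V = kg·m²·s⁻³·A⁻¹.
So V⁻¹ = kg⁻¹·m⁻²·s³·A.
H = kg·m²·s⁻²·A⁻².
Bq = s⁻¹.
So Bq⁻² = s².
Combining: V⁻¹·H·Bq⁻² = (kg⁻¹·m⁻²·s³·A) · (kg·m²·s⁻²·A⁻²) · s² = s³·A⁻¹.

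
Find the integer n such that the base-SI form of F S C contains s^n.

8

F = kg⁻¹·m⁻²·s⁴·A².
S = kg⁻¹·m⁻²·s³·A².
C = s·A.
Combining: F·S·C = (kg⁻¹·m⁻²·s⁴·A²) · (kg⁻¹·m⁻²·s³·A²) · (s·A) = kg⁻²·m⁻⁴·s⁸·A⁵.
The exponent of s is 8.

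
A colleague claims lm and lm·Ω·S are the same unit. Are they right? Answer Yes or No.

Left side:
  lm = cd·sr = cd (luminous flux; sr is dimensionless).
Right side:
  lm = cd·sr = cd (luminous flux; sr is dimensionless).
  Ω = V/A (resistance = voltage per current),
      = kg·m²·s⁻³·A⁻².
  S = 1/Ω (conductance is reciprocal resistance),
      = kg⁻¹·m⁻²·s³·A².
  Combining: lm·Ω·S = cd · (kg·m²·s⁻³·A⁻²) · (kg⁻¹·m⁻²·s³·A²) = cd.
Both reduce to cd.

Yes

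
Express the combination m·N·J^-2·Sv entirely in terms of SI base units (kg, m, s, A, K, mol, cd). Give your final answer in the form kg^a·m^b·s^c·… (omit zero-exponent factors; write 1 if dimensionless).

N = kg·m/s² = kg·m·s⁻² (force = mass × acceleration).
J = N·m (work = force × distance),
    = kg·m²·s⁻².
So J⁻² = kg⁻²·m⁻⁴·s⁴.
Sv = J/kg (equivalent dose = energy per mass),
    = m²·s⁻².
Combining: m·N·J⁻²·Sv = m · (kg·m·s⁻²) · (kg⁻²·m⁻⁴·s⁴) · (m²·s⁻²) = kg⁻¹.

kg⁻¹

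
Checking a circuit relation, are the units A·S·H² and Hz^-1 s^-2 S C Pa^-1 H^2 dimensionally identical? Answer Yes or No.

Left side:
  S = 1/Ω (conductance is reciprocal resistance),
      = kg⁻¹·m⁻²·s³·A².
  H = Wb/A (inductance = flux per current),
      = kg·m²·s⁻²·A⁻².
  So H² = kg²·m⁴·s⁻⁴·A⁻⁴.
  Combining: A·S·H² = A · (kg⁻¹·m⁻²·s³·A²) · (kg²·m⁴·s⁻⁴·A⁻⁴) = kg·m²·s⁻¹·A⁻¹.
Right side:
  Hz = s⁻¹.
  So Hz⁻¹ = s.
  S = kg⁻¹·m⁻²·s³·A².
  C = s·A.
  Pa = kg·m⁻¹·s⁻².
  So Pa⁻¹ = kg⁻¹·m·s².
  H = kg·m²·s⁻²·A⁻².
  So H² = kg²·m⁴·s⁻⁴·A⁻⁴.
  Combining: Hz⁻¹·s⁻²·S·C·Pa⁻¹·H² = s · s⁻² · (kg⁻¹·m⁻²·s³·A²) · (s·A) · (kg⁻¹·m·s²) · (kg²·m⁴·s⁻⁴·A⁻⁴) = m³·s·A⁻¹.
Left is kg·m²·s⁻¹·A⁻¹; right is m³·s·A⁻¹ — different.

No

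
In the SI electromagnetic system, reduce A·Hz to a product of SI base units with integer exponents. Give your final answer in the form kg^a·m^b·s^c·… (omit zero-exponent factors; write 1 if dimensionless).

Hz = 1/s = s⁻¹ (frequency is cycles per second).
Combining: A·Hz = A · s⁻¹ = s⁻¹·A.

s⁻¹·A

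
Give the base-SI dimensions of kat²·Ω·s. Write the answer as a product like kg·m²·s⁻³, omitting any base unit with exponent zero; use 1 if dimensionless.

kat = s⁻¹·mol.
So kat² = s⁻²·mol².
Ω = kg·m²·s⁻³·A⁻².
Combining: kat²·Ω·s = (s⁻²·mol²) · (kg·m²·s⁻³·A⁻²) · s = kg·m²·s⁻⁴·A⁻²·mol².

kg·m²·s⁻⁴·A⁻²·mol²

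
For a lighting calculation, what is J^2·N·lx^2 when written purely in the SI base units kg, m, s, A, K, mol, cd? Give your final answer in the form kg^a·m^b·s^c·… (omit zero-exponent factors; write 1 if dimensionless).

kg³·m·s⁻⁶·cd²

J = N·m (work = force × distance),
    = kg·m²·s⁻².
So J² = kg²·m⁴·s⁻⁴.
N = kg·m/s² = kg·m·s⁻² (force = mass × acceleration).
lx = lm/m² (illuminance = luminous flux per area),
    = m⁻²·cd.
So lx² = m⁻⁴·cd².
Combining: J²·N·lx² = (kg²·m⁴·s⁻⁴) · (kg·m·s⁻²) · (m⁻⁴·cd²) = kg³·m·s⁻⁶·cd².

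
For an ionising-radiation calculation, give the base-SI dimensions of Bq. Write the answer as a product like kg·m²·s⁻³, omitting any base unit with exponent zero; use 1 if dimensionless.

s⁻¹

Bq = 1/s = s⁻¹ (activity is decays per second).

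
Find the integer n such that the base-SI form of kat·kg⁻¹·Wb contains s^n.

-3

kat = s⁻¹·mol.
Wb = kg·m²·s⁻²·A⁻¹.
Combining: kat·kg⁻¹·Wb = (s⁻¹·mol) · kg⁻¹ · (kg·m²·s⁻²·A⁻¹) = m²·s⁻³·A⁻¹·mol.
The exponent of s is -3.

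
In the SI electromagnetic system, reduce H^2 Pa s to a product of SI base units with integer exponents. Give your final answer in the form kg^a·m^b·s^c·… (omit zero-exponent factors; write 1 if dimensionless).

H = Wb/A (inductance = flux per current),
    = kg·m²·s⁻²·A⁻².
So H² = kg²·m⁴·s⁻⁴·A⁻⁴.
Pa = N/m² (pressure = force per area),
    = kg·m⁻¹·s⁻².
Combining: H²·Pa·s = (kg²·m⁴·s⁻⁴·A⁻⁴) · (kg·m⁻¹·s⁻²) · s = kg³·m³·s⁻⁵·A⁻⁴.

kg³·m³·s⁻⁵·A⁻⁴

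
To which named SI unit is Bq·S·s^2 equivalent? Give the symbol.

Bq = 1/s = s⁻¹ (activity is decays per second).
S = 1/Ω (conductance is reciprocal resistance),
    = kg⁻¹·m⁻²·s³·A².
Combining: Bq·S·s² = s⁻¹ · (kg⁻¹·m⁻²·s³·A²) · s² = kg⁻¹·m⁻²·s⁴·A².
kg⁻¹·m⁻²·s⁴·A² is the base-SI form of the farad.

F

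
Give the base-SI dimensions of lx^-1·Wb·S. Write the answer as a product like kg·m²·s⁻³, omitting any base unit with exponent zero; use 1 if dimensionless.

lx = m⁻²·cd.
So lx⁻¹ = m²·cd⁻¹.
Wb = kg·m²·s⁻²·A⁻¹.
S = kg⁻¹·m⁻²·s³·A².
Combining: lx⁻¹·Wb·S = (m²·cd⁻¹) · (kg·m²·s⁻²·A⁻¹) · (kg⁻¹·m⁻²·s³·A²) = m²·s·A·cd⁻¹.

m²·s·A·cd⁻¹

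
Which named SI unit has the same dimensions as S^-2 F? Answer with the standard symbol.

S = 1/Ω (conductance is reciprocal resistance),
    = kg⁻¹·m⁻²·s³·A².
So S⁻² = kg²·m⁴·s⁻⁶·A⁻⁴.
F = C/V (capacitance = charge per voltage),
    = A·s/(kg·m²·s⁻³·A⁻¹) (substituting C and V),
    = kg⁻¹·m⁻²·s⁴·A².
Combining: S⁻²·F = (kg²·m⁴·s⁻⁶·A⁻⁴) · (kg⁻¹·m⁻²·s⁴·A²) = kg·m²·s⁻²·A⁻².
kg·m²·s⁻²·A⁻² is the base-SI form of the henry.

H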